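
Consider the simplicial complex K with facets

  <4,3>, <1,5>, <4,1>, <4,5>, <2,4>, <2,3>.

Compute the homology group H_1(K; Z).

H_1 = Z^2.

We work with the vertex ordering 1 < 2 < 3 < 4 < 5. The simplices of K, each written with vertices in increasing order, are:

  0-simplices (5): [1], [2], [3], [4], [5]
  1-simplices (6): [1,4], [1,5], [2,3], [2,4], [3,4], [4,5]

Hence C_0 ≅ Z^5, C_1 ≅ Z^6.

The boundary map ∂_1: C_1 → C_0 sends each edge [p,q] (with p < q) to q − p. For instance
  ∂[3,4] = [4] − [3].
The resulting 5×6 matrix has rank 4, and its Smith normal form has invariant factors (1,1,1,1).

Now H_k = ker ∂_k / im ∂_{k+1}, so:

  H_1: rank ker ∂_1 − rank ∂_2 = (6 − 4) − 0 = 2, and there is no ∂_2, so H_1 ≅ Z^2.

(K is a triangulation of a wedge of 2 circles.)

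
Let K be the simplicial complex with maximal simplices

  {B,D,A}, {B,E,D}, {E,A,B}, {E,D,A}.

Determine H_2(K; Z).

H_2 = Z.

K has 4 vertices, 6 edges, 4 triangles.
rank ∂_2 = 3, rank ∂_3 = 0 ⇒ b_2 = 4 − 3 − 0 = 1. So H_2 = Z.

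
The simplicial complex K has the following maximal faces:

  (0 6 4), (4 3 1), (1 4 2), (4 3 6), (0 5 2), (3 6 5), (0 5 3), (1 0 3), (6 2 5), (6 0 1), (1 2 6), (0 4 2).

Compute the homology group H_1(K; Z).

K has 7 vertices, 18 edges, 12 triangles.
rank ∂_1 = 6, rank ∂_2 = 12 ⇒ b_1 = 18 − 6 − 12 = 0; ∂_2 has invariant factor(s) [2] giving torsion. So H_1 = Z/2.

H_1 = Z/2.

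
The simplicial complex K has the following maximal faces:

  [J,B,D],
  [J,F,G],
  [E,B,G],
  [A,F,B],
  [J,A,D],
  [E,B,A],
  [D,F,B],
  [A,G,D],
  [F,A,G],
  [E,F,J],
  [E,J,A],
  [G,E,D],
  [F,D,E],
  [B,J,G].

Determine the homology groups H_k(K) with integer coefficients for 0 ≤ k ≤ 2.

H_0 ≅ Z,  H_1 ≅ Z^2,  H_2 ≅ Z.

Fix the vertex order A < B < D < E < F < G < J and write every simplex with vertices in increasing order. Then dim K = 2 and the simplices of K are:

  0-simplices (7): A, B, D, E, F, G, J
  1-simplices (21): AB, AD, AE, AF, AG, AJ, BD, BE, BF, BG, BJ, DE, DF, DG, DJ, EF, EG, EJ, FG, FJ, GJ
  2-simplices (14): ABE, ABF, ADG, ADJ, AEJ, AFG, BDF, BDJ, BEG, BGJ, DEF, DEG, EFJ, FGJ

so the chain groups are C_0 ≅ Z^7, C_1 ≅ Z^21, C_2 ≅ Z^14.

Boundary ∂_1: C_1 → C_0 is given by ∂[p,q] = [q] − [p].
This gives a 7×21 integer matrix of rank 6; reducing to Smith normal form yields diagonal entries (1,1,1,1,1,1).

∂_2: C_2 → C_1 sends each 2-simplex [p,q,r] to [q,r] − [p,r] + [p,q]. For instance
  ∂DEG = EG − DG + DE,
  ∂EFJ = FJ − EJ + EF.
This gives a 21×14 integer matrix of rank 13; reducing to Smith normal form yields diagonal entries (1,1,1,1,1,1,1,1,1,1,1,1,1).

From H_k ≅ ker(∂_k) / im(∂_{k+1}) we obtain:

  H_0: rank C_0 − rank ∂_1 = 7 − 6 = 1, and the invariant factors of ∂_1 are all 1, so H_0 ≅ Z.
  H_1: rank ker ∂_1 − rank ∂_2 = (21 − 6) − 13 = 2, and the invariant factors of ∂_2 are all 1, so H_1 ≅ Z^2.
  H_2: rank ker ∂_2 − rank ∂_3 = (14 − 13) − 0 = 1, and there is no ∂_3, so H_2 ≅ Z.

(K is a triangulation of the torus T^2.)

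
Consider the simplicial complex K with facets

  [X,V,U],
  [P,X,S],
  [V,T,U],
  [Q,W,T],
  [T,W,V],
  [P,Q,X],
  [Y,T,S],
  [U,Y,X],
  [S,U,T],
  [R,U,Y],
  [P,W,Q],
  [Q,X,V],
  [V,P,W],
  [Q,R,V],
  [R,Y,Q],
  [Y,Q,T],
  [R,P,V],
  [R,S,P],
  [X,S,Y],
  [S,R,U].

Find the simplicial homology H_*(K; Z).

H_0 ≅ Z,  H_1 ≅ Z ⊕ Z_2,  H_2 = 0.

We work with the vertex ordering P < Q < R < S < T < U < V < W < X < Y. The simplices of K, each written with vertices in increasing order, are:

  0-simplices (10): P, Q, R, S, T, U, V, W, X, Y
  1-simplices (30): PQ, PR, PS, PV, PW, PX, QR, QT, QV, QW, QX, QY, RS, RU, RV, RY, ST, SU, SX, SY, TU, TV, TW, TY, UV, UX, UY, VW, VX, XY
  2-simplices (20): PQW, PQX, PRS, PRV, PSX, PVW, QRV, QRY, QTW, QTY, QVX, RSU, RUY, STU, STY, SXY, TUV, TVW, UVX, UXY

giving chain groups C_0 ≅ Z^10, C_1 ≅ Z^30, C_2 ≅ Z^20.

The boundary map ∂_1: C_1 → C_0 is given by ∂[p,q] = [q] − [p].
As a 10×30 matrix over Z this has rank 9, with invariant factors (1,1,1,1,1,1,1,1,1).

Boundary ∂_2: C_2 → C_1 sends each 2-simplex [p,q,r] to [q,r] − [p,r] + [p,q]. For instance
  ∂SXY = XY − SY + SX,
  ∂QTW = TW − QW + QT.
This gives a 30×20 integer matrix of rank 20; reducing to Smith normal form yields diagonal entries (1,1,1,1,1,1,1,1,1,1,1,1,1,1,1,1,1,1,1,2).

From H_k ≅ ker(∂_k) / im(∂_{k+1}) we obtain:

  H_0: rank C_0 − rank ∂_1 = 10 − 9 = 1, and the invariant factors of ∂_1 are all 1, so H_0 ≅ Z.
  H_1: rank ker ∂_1 − rank ∂_2 = (30 − 9) − 20 = 1, and ∂_2 has invariant factor 2 > 1, so H_1 ≅ Z ⊕ Z_2.
  H_2: rank ker ∂_2 − rank ∂_3 = (20 − 20) − 0 = 0, and there is no ∂_3, so H_2 ≅ 0.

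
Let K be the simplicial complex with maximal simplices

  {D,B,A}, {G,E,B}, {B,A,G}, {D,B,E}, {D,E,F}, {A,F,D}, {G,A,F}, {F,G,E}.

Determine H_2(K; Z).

H_2 = Z.

Fix the vertex order A < B < D < E < F < G and write every simplex with vertices in increasing order. Then dim K = 2 and the simplices of K are:

  0-simplices (6): A, B, D, E, F, G
  1-simplices (12): AB, AD, AF, AG, BD, BE, BG, DE, DF, EF, EG, FG
  2-simplices (8): ABD, ABG, ADF, AFG, BDE, BEG, DEF, EFG

so the chain groups are C_0 ≅ Z^6, C_1 ≅ Z^12, C_2 ≅ Z^8.

∂_1: C_1 → C_0 sends each edge [p,q] (with p < q) to q − p. For instance
  ∂AG = G − A.
The 6×12 boundary matrix has rank 5 and Smith normal form diag(1,1,1,1,1).

The boundary map ∂_2: C_2 → C_1 sends each 2-simplex [p,q,r] to [q,r] − [p,r] + [p,q]. For instance
  ∂ABD = BD − AD + AB,
  ∂AFG = FG − AG + AF.
As a 12×8 matrix over Z this has rank 7, with invariant factors (1,1,1,1,1,1,1).

Computing H_k = (kernel of ∂_k) / (image of ∂_{k+1}):

  H_2: rank ker ∂_2 − rank ∂_3 = (8 − 7) − 0 = 1, and there is no ∂_3, so H_2 ≅ Z.

(K is a triangulation of the 2-sphere S^2.)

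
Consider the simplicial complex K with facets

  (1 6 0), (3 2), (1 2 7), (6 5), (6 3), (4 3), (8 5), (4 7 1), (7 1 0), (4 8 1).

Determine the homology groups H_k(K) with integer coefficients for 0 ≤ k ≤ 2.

Take the total order 0 < 1 < 2 < 3 < 4 < 5 < 6 < 7 < 8 on the vertex set. Then K (dimension 2) consists of the simplices:

  0-simplices (9): [0], [1], [2], [3], [4], [5], [6], [7], [8]
  1-simplices (16): [0,1], [0,6], [0,7], [1,2], [1,4], [1,6], [1,7], [1,8], [2,3], [2,7], [3,4], [3,6], [4,7], [4,8], [5,6], [5,8]
  2-simplices (5): [0,1,6], [0,1,7], [1,2,7], [1,4,7], [1,4,8]

Hence C_0 ≅ Z^9, C_1 ≅ Z^16, C_2 ≅ Z^5.

∂_1: C_1 → C_0 sends each edge [p,q] (with p < q) to q − p.
The resulting 9×16 matrix has rank 8, and its Smith normal form has invariant factors (1,1,1,1,1,1,1,1).

The boundary map ∂_2: C_2 → C_1 maps a triangle to the signed sum of its edges. For instance
  ∂[1,4,8] = [4,8] − [1,8] + [1,4],
  ∂[0,1,6] = [1,6] − [0,6] + [0,1].
As a 16×5 matrix over Z this has rank 5, with invariant factors (1,1,1,1,1).

Computing H_k = (kernel of ∂_k) / (image of ∂_{k+1}):

  H_0: rank C_0 − rank ∂_1 = 9 − 8 = 1, and the invariant factors of ∂_1 are all 1, so H_0 = Z.
  H_1: rank ker ∂_1 − rank ∂_2 = (16 − 8) − 5 = 3, and the invariant factors of ∂_2 are all 1, so H_1 = Z^3.
  H_2: rank ker ∂_2 − rank ∂_3 = (5 − 5) − 0 = 0, and there is no ∂_3, so H_2 = 0.

As a check, the Euler characteristic is 9 − 16 + 5 = -2, which agrees with 1 − 3 + 0 = -2.

H_0 = Z,  H_1 = Z^3,  H_2 = 0.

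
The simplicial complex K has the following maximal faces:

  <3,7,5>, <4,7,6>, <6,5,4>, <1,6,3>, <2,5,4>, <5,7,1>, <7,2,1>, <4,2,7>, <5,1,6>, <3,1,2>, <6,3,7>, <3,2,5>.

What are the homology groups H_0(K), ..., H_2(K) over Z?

H_0 ≅ Z,  H_1 ≅ Z/2,  H_2 = 0.

K has 7 vertices, 18 edges, 12 triangles.
rank ∂_0 = 0, rank ∂_1 = 6 ⇒ b_0 = 7 − 0 − 6 = 1; all invariant factors of ∂_1 are 1 so no torsion. So H_0 ≅ Z.
rank ∂_1 = 6, rank ∂_2 = 12 ⇒ b_1 = 18 − 6 − 12 = 0; ∂_2 has invariant factor(s) [2] giving torsion. So H_1 ≅ Z/2.
rank ∂_2 = 12, rank ∂_3 = 0 ⇒ b_2 = 12 − 12 − 0 = 0. So H_2 ≅ 0.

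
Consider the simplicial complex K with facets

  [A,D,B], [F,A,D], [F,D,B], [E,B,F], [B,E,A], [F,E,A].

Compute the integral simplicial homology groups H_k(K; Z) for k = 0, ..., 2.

Fix the vertex order A < B < D < E < F and write every simplex with vertices in increasing order. Then dim K = 2 and the simplices of K are:

  0-simplices (5): A, B, D, E, F
  1-simplices (9): AB, AD, AE, AF, BD, BE, BF, DF, EF
  2-simplices (6): ABD, ABE, ADF, AEF, BDF, BEF

so the chain groups are C_0 ≅ Z^5, C_1 ≅ Z^9, C_2 ≅ Z^6.

The boundary map ∂_1: C_1 → C_0 is given by ∂[p,q] = [q] − [p].
This gives a 5×9 integer matrix of rank 4; reducing to Smith normal form yields diagonal entries (1,1,1,1).

The boundary map ∂_2: C_2 → C_1 sends each 2-simplex [p,q,r] to [q,r] − [p,r] + [p,q]. For instance
  ∂ABE = BE − AE + AB,
  ∂AEF = EF − AF + AE.
The 9×6 boundary matrix has rank 5 and Smith normal form diag(1,1,1,1,1).

From H_k ≅ ker(∂_k) / im(∂_{k+1}) we obtain:

  H_0: rank C_0 − rank ∂_1 = 5 − 4 = 1, and the invariant factors of ∂_1 are all 1, so H_0 = Z.
  H_1: rank ker ∂_1 − rank ∂_2 = (9 − 4) − 5 = 0, and the invariant factors of ∂_2 are all 1, so H_1 = 0.
  H_2: rank ker ∂_2 − rank ∂_3 = (6 − 5) − 0 = 1, and there is no ∂_3, so H_2 = Z.

H_0 = Z,  H_1 = 0,  H_2 = Z.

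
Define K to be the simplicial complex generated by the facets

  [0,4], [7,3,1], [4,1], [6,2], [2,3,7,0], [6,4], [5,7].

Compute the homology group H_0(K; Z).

K has 8 vertices, 13 edges, 5 triangles, 1 3-simplex.
rank ∂_0 = 0, rank ∂_1 = 7 ⇒ b_0 = 8 − 0 − 7 = 1; all invariant factors of ∂_1 are 1 so no torsion. So H_0 = Z.

H_0 ≅ Z.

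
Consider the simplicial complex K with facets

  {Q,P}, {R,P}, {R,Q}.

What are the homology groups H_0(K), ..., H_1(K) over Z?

H_0 = Z,  H_1 = Z.

Order the vertices as P < Q < R. Listing each simplex with vertices in this order, K has dimension 1 with simplices:

  0-simplices (3): P, Q, R
  1-simplices (3): PQ, PR, QR

so the chain groups are C_0 ≅ Z^3, C_1 ≅ Z^3.

∂_1: C_1 → C_0 sends each edge [p,q] (with p < q) to q − p. For instance
  ∂QR = R − Q.
This gives a 3×3 integer matrix of rank 2; reducing to Smith normal form yields diagonal entries (1,1).

Now H_k = ker ∂_k / im ∂_{k+1}, so:

  H_0: rank C_0 − rank ∂_1 = 3 − 2 = 1, and the invariant factors of ∂_1 are all 1, so H_0 = Z.
  H_1: rank ker ∂_1 − rank ∂_2 = (3 − 2) − 0 = 1, and there is no ∂_2, so H_1 = Z.

As a check, the Euler characteristic is 3 − 3 = 0, which agrees with 1 − 1 = 0.
(K is a triangulation of the circle S^1.)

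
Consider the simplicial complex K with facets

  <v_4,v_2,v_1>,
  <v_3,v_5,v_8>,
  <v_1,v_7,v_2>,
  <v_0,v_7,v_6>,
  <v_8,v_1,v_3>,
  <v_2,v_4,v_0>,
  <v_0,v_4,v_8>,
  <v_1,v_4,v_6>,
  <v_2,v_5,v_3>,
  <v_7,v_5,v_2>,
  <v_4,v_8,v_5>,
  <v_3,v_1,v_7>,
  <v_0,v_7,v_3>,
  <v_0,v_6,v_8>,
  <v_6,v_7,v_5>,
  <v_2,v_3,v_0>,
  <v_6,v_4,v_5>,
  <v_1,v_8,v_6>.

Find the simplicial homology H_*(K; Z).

Order the vertices as v_0 < v_1 < v_2 < v_3 < v_4 < v_5 < v_6 < v_7 < v_8. Listing each simplex with vertices in this order, K has dimension 2 with simplices:

  0-simplices (9): [v_0], [v_1], [v_2], [v_3], [v_4], [v_5], [v_6], [v_7], [v_8]
  1-simplices (27): (27 of them)
  2-simplices (18): (18 of them)

giving chain groups C_0 ≅ Z^9, C_1 ≅ Z^27, C_2 ≅ Z^18.

The boundary map ∂_1: C_1 → C_0 is given by ∂[p,q] = [q] − [p]. For instance
  ∂[v_3,v_5] = [v_5] − [v_3].
The 9×27 boundary matrix has rank 8 and Smith normal form diag(1,1,1,1,1,1,1,1).

Boundary ∂_2: C_2 → C_1 acts by ∂[p,q,r] = [q,r] − [p,r] + [p,q]. For instance
  ∂[v_0,v_2,v_4] = [v_2,v_4] − [v_0,v_4] + [v_0,v_2],
  ∂[v_4,v_5,v_8] = [v_5,v_8] − [v_4,v_8] + [v_4,v_5].
The 27×18 boundary matrix has rank 18 and Smith normal form diag(1,1,1,1,1,1,1,1,1,1,1,1,1,1,1,1,1,2).

Computing H_k = (kernel of ∂_k) / (image of ∂_{k+1}):

  H_0: rank C_0 − rank ∂_1 = 9 − 8 = 1, and the invariant factors of ∂_1 are all 1, so H_0 = Z.
  H_1: rank ker ∂_1 − rank ∂_2 = (27 − 8) − 18 = 1, and ∂_2 has invariant factor 2 > 1, so H_1 = Z ⊕ Z/2.
  H_2: rank ker ∂_2 − rank ∂_3 = (18 − 18) − 0 = 0, and there is no ∂_3, so H_2 = 0.

H_0 = Z,  H_1 = Z ⊕ Z/2,  H_2 = 0.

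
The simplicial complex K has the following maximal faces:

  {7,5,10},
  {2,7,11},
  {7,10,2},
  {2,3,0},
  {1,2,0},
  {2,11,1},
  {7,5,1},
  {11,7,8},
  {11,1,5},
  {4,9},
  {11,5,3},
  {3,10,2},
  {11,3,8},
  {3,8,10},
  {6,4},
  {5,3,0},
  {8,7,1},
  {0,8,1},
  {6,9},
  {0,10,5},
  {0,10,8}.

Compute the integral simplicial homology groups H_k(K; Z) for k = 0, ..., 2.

K has 12 vertices, 30 edges, 18 triangles.
rank ∂_0 = 0, rank ∂_1 = 10 ⇒ b_0 = 12 − 0 − 10 = 2; all invariant factors of ∂_1 are 1 so no torsion. So H_0 = Z^2.
rank ∂_1 = 10, rank ∂_2 = 18 ⇒ b_1 = 30 − 10 − 18 = 2; ∂_2 has invariant factor(s) [2] giving torsion. So H_1 = Z^2 ⊕ Z/2Z.
rank ∂_2 = 18, rank ∂_3 = 0 ⇒ b_2 = 18 − 18 − 0 = 0. So H_2 = 0.

H_0 = Z^2,  H_1 = Z^2 ⊕ Z/2Z,  H_2 = 0.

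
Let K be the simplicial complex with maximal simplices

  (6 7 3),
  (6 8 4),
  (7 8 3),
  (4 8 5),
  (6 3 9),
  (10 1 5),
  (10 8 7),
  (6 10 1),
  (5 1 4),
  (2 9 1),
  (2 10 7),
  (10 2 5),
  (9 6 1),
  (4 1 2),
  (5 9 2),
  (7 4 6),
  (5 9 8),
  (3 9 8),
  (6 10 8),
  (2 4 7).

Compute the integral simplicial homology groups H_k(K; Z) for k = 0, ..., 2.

H_0 = Z,  H_1 = Z ⊕ Z/2Z,  H_2 = 0.

K has 10 vertices, 30 edges, 20 triangles.
rank ∂_0 = 0, rank ∂_1 = 9 ⇒ b_0 = 10 − 0 − 9 = 1; all invariant factors of ∂_1 are 1 so no torsion. So H_0 ≅ Z.
rank ∂_1 = 9, rank ∂_2 = 20 ⇒ b_1 = 30 − 9 − 20 = 1; ∂_2 has invariant factor(s) [2] giving torsion. So H_1 ≅ Z ⊕ Z/2Z.
rank ∂_2 = 20, rank ∂_3 = 0 ⇒ b_2 = 20 − 20 − 0 = 0. So H_2 ≅ 0.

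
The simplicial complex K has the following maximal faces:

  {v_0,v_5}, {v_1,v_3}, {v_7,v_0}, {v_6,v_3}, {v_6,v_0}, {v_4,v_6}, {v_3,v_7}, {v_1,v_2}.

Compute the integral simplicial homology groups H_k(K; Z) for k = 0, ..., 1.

K has 8 vertices, 8 edges.
rank ∂_0 = 0, rank ∂_1 = 7 ⇒ b_0 = 8 − 0 − 7 = 1; all invariant factors of ∂_1 are 1 so no torsion. So H_0 = Z.
rank ∂_1 = 7, rank ∂_2 = 0 ⇒ b_1 = 8 − 7 − 0 = 1. So H_1 = Z.

H_0 = Z,  H_1 = Z.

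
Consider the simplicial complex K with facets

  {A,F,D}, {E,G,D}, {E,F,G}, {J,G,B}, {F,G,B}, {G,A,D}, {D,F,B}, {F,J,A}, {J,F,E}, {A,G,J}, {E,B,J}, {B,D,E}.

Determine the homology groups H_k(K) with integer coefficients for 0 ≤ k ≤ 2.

We work with the vertex ordering A < B < D < E < F < G < J. The simplices of K, each written with vertices in increasing order, are:

  0-simplices (7): A, B, D, E, F, G, J
  1-simplices (18): AD, AF, AG, AJ, BD, BE, BF, BG, BJ, DE, DF, DG, EF, EG, EJ, FG, FJ, GJ
  2-simplices (12): ADF, ADG, AFJ, AGJ, BDE, BDF, BEJ, BFG, BGJ, DEG, EFG, EFJ

so the chain groups are C_0 ≅ Z^7, C_1 ≅ Z^18, C_2 ≅ Z^12.

∂_1: C_1 → C_0 sends each edge [p,q] (with p < q) to q − p. For instance
  ∂EJ = J − E.
The resulting 7×18 matrix has rank 6, and its Smith normal form has invariant factors (1,1,1,1,1,1).

∂_2: C_2 → C_1 maps a triangle to the signed sum of its edges. For instance
  ∂BDF = DF − BF + BD,
  ∂BDE = DE − BE + BD.
The resulting 18×12 matrix has rank 12, and its Smith normal form has invariant factors (1,1,1,1,1,1,1,1,1,1,1,2).

Now H_k = ker ∂_k / im ∂_{k+1}, so:

  H_0: rank C_0 − rank ∂_1 = 7 − 6 = 1, and the invariant factors of ∂_1 are all 1, so H_0 = Z.
  H_1: rank ker ∂_1 − rank ∂_2 = (18 − 6) − 12 = 0, and ∂_2 has invariant factor 2 > 1, so H_1 = Z/2.
  H_2: rank ker ∂_2 − rank ∂_3 = (12 − 12) − 0 = 0, and there is no ∂_3, so H_2 = 0.

H_0 = Z,  H_1 = Z/2,  H_2 = 0.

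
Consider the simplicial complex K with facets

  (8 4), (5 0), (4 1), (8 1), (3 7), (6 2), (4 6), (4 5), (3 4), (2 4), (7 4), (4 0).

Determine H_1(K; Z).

Take the total order 0 < 1 < 2 < 3 < 4 < 5 < 6 < 7 < 8 on the vertex set. Then K (dimension 1) consists of the simplices:

  0-simplices (9): [0], [1], [2], [3], [4], [5], [6], [7], [8]
  1-simplices (12): [0,4], [0,5], [1,4], [1,8], [2,4], [2,6], [3,4], [3,7], [4,5], [4,6], [4,7], [4,8]

giving chain groups C_0 ≅ Z^9, C_1 ≅ Z^12.

Boundary ∂_1: C_1 → C_0 sends each edge [p,q] (with p < q) to q − p.
The 9×12 boundary matrix has rank 8 and Smith normal form diag(1,1,1,1,1,1,1,1).

Now H_k = ker ∂_k / im ∂_{k+1}, so:

  H_1: rank ker ∂_1 − rank ∂_2 = (12 − 8) − 0 = 4, and there is no ∂_2, so H_1 = Z^4.

H_1 ≅ Z^4.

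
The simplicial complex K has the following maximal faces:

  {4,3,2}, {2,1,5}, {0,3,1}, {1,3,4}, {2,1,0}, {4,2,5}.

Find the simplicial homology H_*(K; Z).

We work with the vertex ordering 0 < 1 < 2 < 3 < 4 < 5. The simplices of K, each written with vertices in increasing order, are:

  0-simplices (6): [0], [1], [2], [3], [4], [5]
  1-simplices (12): [0,1], [0,2], [0,3], [1,2], [1,3], [1,4], [1,5], [2,3], [2,4], [2,5], [3,4], [4,5]
  2-simplices (6): [0,1,2], [0,1,3], [1,2,5], [1,3,4], [2,3,4], [2,4,5]

giving chain groups C_0 ≅ Z^6, C_1 ≅ Z^12, C_2 ≅ Z^6.

∂_1: C_1 → C_0 maps an edge to its endpoints' difference, ∂[p,q] = q − p. For instance
  ∂[1,3] = [3] − [1].
The resulting 6×12 matrix has rank 5, and its Smith normal form has invariant factors (1,1,1,1,1).

∂_2: C_2 → C_1 acts by ∂[p,q,r] = [q,r] − [p,r] + [p,q]. For instance
  ∂[2,4,5] = [4,5] − [2,5] + [2,4],
  ∂[1,3,4] = [3,4] − [1,4] + [1,3].
This gives a 12×6 integer matrix of rank 6; reducing to Smith normal form yields diagonal entries (1,1,1,1,1,1).

Reading off H_k = ker ∂_k / im ∂_{k+1}:

  H_0: rank C_0 − rank ∂_1 = 6 − 5 = 1, and the invariant factors of ∂_1 are all 1, so H_0 ≅ Z.
  H_1: rank ker ∂_1 − rank ∂_2 = (12 − 5) − 6 = 1, and the invariant factors of ∂_2 are all 1, so H_1 ≅ Z.
  H_2: rank ker ∂_2 − rank ∂_3 = (6 − 6) − 0 = 0, and there is no ∂_3, so H_2 ≅ 0.

As a check, the Euler characteristic is 6 − 12 + 6 = 0, which agrees with 1 − 1 + 0 = 0.

H_0 ≅ Z,  H_1 ≅ Z,  H_2 = 0.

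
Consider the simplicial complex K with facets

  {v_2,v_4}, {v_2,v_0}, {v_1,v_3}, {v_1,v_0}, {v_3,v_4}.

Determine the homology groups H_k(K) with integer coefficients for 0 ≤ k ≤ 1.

Order the vertices as v_0 < v_1 < v_2 < v_3 < v_4. Listing each simplex with vertices in this order, K has dimension 1 with simplices:

  0-simplices (5): [v_0], [v_1], [v_2], [v_3], [v_4]
  1-simplices (5): [v_0,v_1], [v_0,v_2], [v_1,v_3], [v_2,v_4], [v_3,v_4]

giving chain groups C_0 ≅ Z^5, C_1 ≅ Z^5.

∂_1: C_1 → C_0 maps an edge to its endpoints' difference, ∂[p,q] = q − p. For instance
  ∂[v_0,v_2] = [v_2] − [v_0].
The 5×5 boundary matrix has rank 4 and Smith normal form diag(1,1,1,1).

Computing H_k = (kernel of ∂_k) / (image of ∂_{k+1}):

  H_0: rank C_0 − rank ∂_1 = 5 − 4 = 1, and the invariant factors of ∂_1 are all 1, so H_0 = Z.
  H_1: rank ker ∂_1 − rank ∂_2 = (5 − 4) − 0 = 1, and there is no ∂_2, so H_1 = Z.

H_0 ≅ Z,  H_1 ≅ Z.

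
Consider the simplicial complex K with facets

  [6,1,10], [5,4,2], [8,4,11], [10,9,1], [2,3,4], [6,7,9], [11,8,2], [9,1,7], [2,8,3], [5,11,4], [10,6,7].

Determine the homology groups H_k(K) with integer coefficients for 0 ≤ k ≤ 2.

Order the vertices as 1 < 2 < 3 < 4 < 5 < 6 < 7 < 8 < 9 < 10 < 11. Listing each simplex with vertices in this order, K has dimension 2 with simplices:

  0-simplices (11): [1], [2], [3], [4], [5], [6], [7], [8], [9], [10], [11]
  1-simplices (22): [1,6], [1,7], [1,9], [1,10], [2,3], [2,4], [2,5], [2,8], [2,11], [3,4], [3,8], [4,5], [4,8], [4,11], [5,11], [6,7], [6,9], [6,10], [7,9], [7,10], [8,11], [9,10]
  2-simplices (11): [1,6,10], [1,7,9], [1,9,10], [2,3,4], [2,3,8], [2,4,5], [2,8,11], [4,5,11], [4,8,11], [6,7,9], [6,7,10]

giving chain groups C_0 ≅ Z^11, C_1 ≅ Z^22, C_2 ≅ Z^11.

∂_1: C_1 → C_0 sends each edge [p,q] (with p < q) to q − p. For instance
  ∂[6,9] = [9] − [6].
The resulting 11×22 matrix has rank 9, and its Smith normal form has invariant factors (1,1,1,1,1,1,1,1,1).

The boundary map ∂_2: C_2 → C_1 sends each 2-simplex [p,q,r] to [q,r] − [p,r] + [p,q]. For instance
  ∂[6,7,9] = [7,9] − [6,9] + [6,7],
  ∂[4,8,11] = [8,11] − [4,11] + [4,8].
This gives a 22×11 integer matrix of rank 11; reducing to Smith normal form yields diagonal entries (1,1,1,1,1,1,1,1,1,1,1).

Now H_k = ker ∂_k / im ∂_{k+1}, so:

  H_0: rank C_0 − rank ∂_1 = 11 − 9 = 2, and the invariant factors of ∂_1 are all 1, so H_0 = Z^2.
  H_1: rank ker ∂_1 − rank ∂_2 = (22 − 9) − 11 = 2, and the invariant factors of ∂_2 are all 1, so H_1 = Z^2.
  H_2: rank ker ∂_2 − rank ∂_3 = (11 − 11) − 0 = 0, and there is no ∂_3, so H_2 = 0.

H_0 = Z^2,  H_1 = Z^2,  H_2 = 0.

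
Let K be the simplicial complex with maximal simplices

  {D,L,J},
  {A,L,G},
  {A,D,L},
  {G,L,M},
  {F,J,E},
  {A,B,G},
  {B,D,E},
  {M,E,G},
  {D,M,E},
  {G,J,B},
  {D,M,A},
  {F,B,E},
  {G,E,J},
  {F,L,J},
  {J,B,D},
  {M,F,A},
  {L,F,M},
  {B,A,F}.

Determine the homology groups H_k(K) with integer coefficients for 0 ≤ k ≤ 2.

H_0 ≅ Z,  H_1 ≅ Z × Z/2,  H_2 = 0.

K has 9 vertices, 27 edges, 18 triangles.
rank ∂_0 = 0, rank ∂_1 = 8 ⇒ b_0 = 9 − 0 − 8 = 1; all invariant factors of ∂_1 are 1 so no torsion. So H_0 = Z.
rank ∂_1 = 8, rank ∂_2 = 18 ⇒ b_1 = 27 − 8 − 18 = 1; ∂_2 has invariant factor(s) [2] giving torsion. So H_1 = Z × Z/2.
rank ∂_2 = 18, rank ∂_3 = 0 ⇒ b_2 = 18 − 18 − 0 = 0. So H_2 = 0.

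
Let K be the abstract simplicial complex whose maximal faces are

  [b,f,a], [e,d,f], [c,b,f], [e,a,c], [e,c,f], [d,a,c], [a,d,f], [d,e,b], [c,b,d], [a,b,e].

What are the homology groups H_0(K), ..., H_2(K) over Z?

H_0 ≅ Z,  H_1 ≅ Z/2,  H_2 = 0.

Fix the vertex order a < b < c < d < e < f and write every simplex with vertices in increasing order. Then dim K = 2 and the simplices of K are:

  0-simplices (6): a, b, c, d, e, f
  1-simplices (15): ab, ac, ad, ae, af, bc, bd, be, bf, cd, ce, cf, de, df, ef
  2-simplices (10): abe, abf, acd, ace, adf, bcd, bcf, bde, cef, def

Hence C_0 ≅ Z^6, C_1 ≅ Z^15, C_2 ≅ Z^10.

∂_1: C_1 → C_0 sends each edge [p,q] (with p < q) to q − p. For instance
  ∂ae = e − a.
This gives a 6×15 integer matrix of rank 5; reducing to Smith normal form yields diagonal entries (1,1,1,1,1).

The boundary map ∂_2: C_2 → C_1 acts by ∂[p,q,r] = [q,r] − [p,r] + [p,q]. For instance
  ∂bcf = cf − bf + bc,
  ∂abf = bf − af + ab.
This gives a 15×10 integer matrix of rank 10; reducing to Smith normal form yields diagonal entries (1,1,1,1,1,1,1,1,1,2).

Now H_k = ker ∂_k / im ∂_{k+1}, so:

  H_0: rank C_0 − rank ∂_1 = 6 − 5 = 1, and the invariant factors of ∂_1 are all 1, so H_0 ≅ Z.
  H_1: rank ker ∂_1 − rank ∂_2 = (15 − 5) − 10 = 0, and ∂_2 has invariant factor 2 > 1, so H_1 ≅ Z/2.
  H_2: rank ker ∂_2 − rank ∂_3 = (10 − 10) − 0 = 0, and there is no ∂_3, so H_2 ≅ 0.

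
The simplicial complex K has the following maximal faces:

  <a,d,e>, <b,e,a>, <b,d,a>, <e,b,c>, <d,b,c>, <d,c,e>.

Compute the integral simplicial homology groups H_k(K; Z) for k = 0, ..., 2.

Take the total order a < b < c < d < e on the vertex set. Then K (dimension 2) consists of the simplices:

  0-simplices (5): a, b, c, d, e
  1-simplices (9): ab, ad, ae, bc, bd, be, cd, ce, de
  2-simplices (6): abd, abe, ade, bcd, bce, cde

Hence C_0 ≅ Z^5, C_1 ≅ Z^9, C_2 ≅ Z^6.

The boundary map ∂_1: C_1 → C_0 maps an edge to its endpoints' difference, ∂[p,q] = q − p.
This gives a 5×9 integer matrix of rank 4; reducing to Smith normal form yields diagonal entries (1,1,1,1).

Boundary ∂_2: C_2 → C_1 acts by ∂[p,q,r] = [q,r] − [p,r] + [p,q]. For instance
  ∂abd = bd − ad + ab,
  ∂ade = de − ae + ad.
As a 9×6 matrix over Z this has rank 5, with invariant factors (1,1,1,1,1).

Reading off H_k = ker ∂_k / im ∂_{k+1}:

  H_0: rank C_0 − rank ∂_1 = 5 − 4 = 1, and the invariant factors of ∂_1 are all 1, so H_0 ≅ Z.
  H_1: rank ker ∂_1 − rank ∂_2 = (9 − 4) − 5 = 0, and the invariant factors of ∂_2 are all 1, so H_1 ≅ 0.
  H_2: rank ker ∂_2 − rank ∂_3 = (6 − 5) − 0 = 1, and there is no ∂_3, so H_2 ≅ Z.

H_0 ≅ Z,  H_1 = 0,  H_2 ≅ Z.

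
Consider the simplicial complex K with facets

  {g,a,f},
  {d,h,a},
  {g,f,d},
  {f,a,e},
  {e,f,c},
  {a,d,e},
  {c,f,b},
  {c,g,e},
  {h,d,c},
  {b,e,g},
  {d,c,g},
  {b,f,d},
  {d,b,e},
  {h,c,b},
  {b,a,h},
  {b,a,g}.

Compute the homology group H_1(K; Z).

H_1 = Z^2.

Take the total order a < b < c < d < e < f < g < h on the vertex set. Then K (dimension 2) consists of the simplices:

  0-simplices (8): a, b, c, d, e, f, g, h
  1-simplices (24): ab, ad, ae, af, ag, ah, bc, bd, be, bf, bg, bh, cd, ce, cf, cg, ch, de, df, dg, dh, ef, eg, fg
  2-simplices (16): abg, abh, ade, adh, aef, afg, bcf, bch, bde, bdf, beg, cdg, cdh, cef, ceg, dfg

so the chain groups are C_0 ≅ Z^8, C_1 ≅ Z^24, C_2 ≅ Z^16.

∂_1: C_1 → C_0 sends each edge [p,q] (with p < q) to q − p.
The resulting 8×24 matrix has rank 7, and its Smith normal form has invariant factors (1,1,1,1,1,1,1).

Boundary ∂_2: C_2 → C_1 sends each 2-simplex [p,q,r] to [q,r] − [p,r] + [p,q]. For instance
  ∂abg = bg − ag + ab,
  ∂dfg = fg − dg + df.
The 24×16 boundary matrix has rank 15 and Smith normal form diag(1,1,1,1,1,1,1,1,1,1,1,1,1,1,1).

From H_k ≅ ker(∂_k) / im(∂_{k+1}) we obtain:

  H_1: rank ker ∂_1 − rank ∂_2 = (24 − 7) − 15 = 2, and the invariant factors of ∂_2 are all 1, so H_1 ≅ Z^2.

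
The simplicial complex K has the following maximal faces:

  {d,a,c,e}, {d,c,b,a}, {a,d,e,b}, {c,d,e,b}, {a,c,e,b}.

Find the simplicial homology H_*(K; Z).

Order the vertices as a < b < c < d < e. Listing each simplex with vertices in this order, K has dimension 3 with simplices:

  0-simplices (5): a, b, c, d, e
  1-simplices (10): ab, ac, ad, ae, bc, bd, be, cd, ce, de
  2-simplices (10): abc, abd, abe, acd, ace, ade, bcd, bce, bde, cde
  3-simplices (5): abcd, abce, abde, acde, bcde

so the chain groups are C_0 ≅ Z^5, C_1 ≅ Z^10, C_2 ≅ Z^10, C_3 ≅ Z^5.

∂_1: C_1 → C_0 is given by ∂[p,q] = [q] − [p]. For instance
  ∂cd = d − c.
The 5×10 boundary matrix has rank 4 and Smith normal form diag(1,1,1,1).

The boundary map ∂_2: C_2 → C_1 sends each 2-simplex [p,q,r] to [q,r] − [p,r] + [p,q]. For instance
  ∂ace = ce − ae + ac,
  ∂cde = de − ce + cd.
As a 10×10 matrix over Z this has rank 6, with invariant factors (1,1,1,1,1,1).

Boundary ∂_3: C_3 → C_2 sends each 3-simplex σ to the alternating sum Σ_i (−1)^i (σ with its i-th vertex removed). For instance
  ∂abce = bce − ace + abe − abc,
  ∂acde = cde − ade + ace − acd.
The 10×5 boundary matrix has rank 4 and Smith normal form diag(1,1,1,1).

Now H_k = ker ∂_k / im ∂_{k+1}, so:

  H_0: rank C_0 − rank ∂_1 = 5 − 4 = 1, and the invariant factors of ∂_1 are all 1, so H_0 = Z.
  H_1: rank ker ∂_1 − rank ∂_2 = (10 − 4) − 6 = 0, and the invariant factors of ∂_2 are all 1, so H_1 = 0.
  H_2: rank ker ∂_2 − rank ∂_3 = (10 − 6) − 4 = 0, and the invariant factors of ∂_3 are all 1, so H_2 = 0.
  H_3: rank ker ∂_3 − rank ∂_4 = (5 − 4) − 0 = 1, and there is no ∂_4, so H_3 = Z.

(K is a triangulation of the 3-sphere S^3.)

H_0 ≅ Z,  H_1 = 0,  H_2 = 0,  H_3 ≅ Z.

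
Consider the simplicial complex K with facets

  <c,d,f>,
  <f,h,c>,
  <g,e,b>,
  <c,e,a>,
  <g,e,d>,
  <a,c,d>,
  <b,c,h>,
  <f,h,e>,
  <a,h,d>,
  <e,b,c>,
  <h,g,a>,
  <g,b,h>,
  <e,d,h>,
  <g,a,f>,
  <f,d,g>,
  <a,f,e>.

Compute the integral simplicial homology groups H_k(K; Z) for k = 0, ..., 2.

Fix the vertex order a < b < c < d < e < f < g < h and write every simplex with vertices in increasing order. Then dim K = 2 and the simplices of K are:

  0-simplices (8): a, b, c, d, e, f, g, h
  1-simplices (24): ac, ad, ae, af, ag, ah, bc, be, bg, bh, cd, ce, cf, ch, de, df, dg, dh, ef, eg, eh, fg, fh, gh
  2-simplices (16): acd, ace, adh, aef, afg, agh, bce, bch, beg, bgh, cdf, cfh, deg, deh, dfg, efh

so the chain groups are C_0 ≅ Z^8, C_1 ≅ Z^24, C_2 ≅ Z^16.

The boundary map ∂_1: C_1 → C_0 sends each edge [p,q] (with p < q) to q − p.
As a 8×24 matrix over Z this has rank 7, with invariant factors (1,1,1,1,1,1,1).

The boundary map ∂_2: C_2 → C_1 maps a triangle to the signed sum of its edges. For instance
  ∂efh = fh − eh + ef,
  ∂acd = cd − ad + ac.
As a 24×16 matrix over Z this has rank 15, with invariant factors (1,1,1,1,1,1,1,1,1,1,1,1,1,1,1).

Computing H_k = (kernel of ∂_k) / (image of ∂_{k+1}):

  H_0: rank C_0 − rank ∂_1 = 8 − 7 = 1, and the invariant factors of ∂_1 are all 1, so H_0 = Z.
  H_1: rank ker ∂_1 − rank ∂_2 = (24 − 7) − 15 = 2, and the invariant factors of ∂_2 are all 1, so H_1 = Z^2.
  H_2: rank ker ∂_2 − rank ∂_3 = (16 − 15) − 0 = 1, and there is no ∂_3, so H_2 = Z.

As a check, the Euler characteristic is 8 − 24 + 16 = 0, which agrees with 1 − 2 + 1 = 0.
(K is a triangulation of the torus T^2.)

H_0 ≅ Z,  H_1 ≅ Z^2,  H_2 ≅ Z.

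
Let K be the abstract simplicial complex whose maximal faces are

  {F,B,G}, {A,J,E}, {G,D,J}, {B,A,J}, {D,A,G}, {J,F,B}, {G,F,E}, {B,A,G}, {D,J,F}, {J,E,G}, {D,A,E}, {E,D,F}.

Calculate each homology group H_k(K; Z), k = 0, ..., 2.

H_0 = Z,  H_1 = Z/2,  H_2 = 0.

Take the total order A < B < D < E < F < G < J on the vertex set. Then K (dimension 2) consists of the simplices:

  0-simplices (7): A, B, D, E, F, G, J
  1-simplices (18): AB, AD, AE, AG, AJ, BF, BG, BJ, DE, DF, DG, DJ, EF, EG, EJ, FG, FJ, GJ
  2-simplices (12): ABG, ABJ, ADE, ADG, AEJ, BFG, BFJ, DEF, DFJ, DGJ, EFG, EGJ

so the chain groups are C_0 ≅ Z^7, C_1 ≅ Z^18, C_2 ≅ Z^12.

Boundary ∂_1: C_1 → C_0 maps an edge to its endpoints' difference, ∂[p,q] = q − p. For instance
  ∂FG = G − F.
This gives a 7×18 integer matrix of rank 6; reducing to Smith normal form yields diagonal entries (1,1,1,1,1,1).

The boundary map ∂_2: C_2 → C_1 sends each 2-simplex [p,q,r] to [q,r] − [p,r] + [p,q]. For instance
  ∂ADE = DE − AE + AD,
  ∂DGJ = GJ − DJ + DG.
This gives a 18×12 integer matrix of rank 12; reducing to Smith normal form yields diagonal entries (1,1,1,1,1,1,1,1,1,1,1,2).

From H_k ≅ ker(∂_k) / im(∂_{k+1}) we obtain:

  H_0: rank C_0 − rank ∂_1 = 7 − 6 = 1, and the invariant factors of ∂_1 are all 1, so H_0 = Z.
  H_1: rank ker ∂_1 − rank ∂_2 = (18 − 6) − 12 = 0, and ∂_2 has invariant factor 2 > 1, so H_1 = Z/2.
  H_2: rank ker ∂_2 − rank ∂_3 = (12 − 12) − 0 = 0, and there is no ∂_3, so H_2 = 0.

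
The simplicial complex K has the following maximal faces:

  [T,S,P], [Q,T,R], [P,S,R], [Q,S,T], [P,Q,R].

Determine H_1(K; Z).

H_1 ≅ Z.

K has 5 vertices, 10 edges, 5 triangles.
rank ∂_1 = 4, rank ∂_2 = 5 ⇒ b_1 = 10 − 4 − 5 = 1; all invariant factors of ∂_2 are 1 so no torsion. So H_1 = Z.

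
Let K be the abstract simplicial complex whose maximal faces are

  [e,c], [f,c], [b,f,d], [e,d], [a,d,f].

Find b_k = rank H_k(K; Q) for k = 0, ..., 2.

We work with the vertex ordering a < b < c < d < e < f. The simplices of K, each written with vertices in increasing order, are:

  0-simplices (6): a, b, c, d, e, f
  1-simplices (8): ad, af, bd, bf, ce, cf, de, df
  2-simplices (2): adf, bdf

Hence C_0 ≅ Z^6, C_1 ≅ Z^8, C_2 ≅ Z^2.

∂_1: C_1 → C_0 is given by ∂[p,q] = [q] − [p]. For instance
  ∂ad = d − a.
As a 6×8 matrix over Z this has rank 5, with invariant factors (1,1,1,1,1).

The boundary map ∂_2: C_2 → C_1 acts by ∂[p,q,r] = [q,r] − [p,r] + [p,q]. For instance
  ∂adf = df − af + ad,
  ∂bdf = df − bf + bd.
This gives a 8×2 integer matrix of rank 2; reducing to Smith normal form yields diagonal entries (1,1).

From H_k ≅ ker(∂_k) / im(∂_{k+1}) we obtain:

  H_0: rank C_0 − rank ∂_1 = 6 − 5 = 1, and the invariant factors of ∂_1 are all 1, so H_0 = Z.
  H_1: rank ker ∂_1 − rank ∂_2 = (8 − 5) − 2 = 1, and the invariant factors of ∂_2 are all 1, so H_1 = Z.
  H_2: rank ker ∂_2 − rank ∂_3 = (2 − 2) − 0 = 0, and there is no ∂_3, so H_2 = 0.

As a check, the Euler characteristic is 6 − 8 + 2 = 0, which agrees with 1 − 1 + 0 = 0.

Hence the Betti numbers are b_0 = 1, b_1 = 1, b_2 = 0.

b_0 = 1, b_1 = 1, b_2 = 0.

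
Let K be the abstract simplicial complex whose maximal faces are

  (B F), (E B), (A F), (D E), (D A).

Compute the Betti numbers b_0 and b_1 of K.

We work with the vertex ordering A < B < D < E < F. The simplices of K, each written with vertices in increasing order, are:

  0-simplices (5): A, B, D, E, F
  1-simplices (5): AD, AF, BE, BF, DE

Hence C_0 ≅ Z^5, C_1 ≅ Z^5.

∂_1: C_1 → C_0 maps an edge to its endpoints' difference, ∂[p,q] = q − p.
This gives a 5×5 integer matrix of rank 4; reducing to Smith normal form yields diagonal entries (1,1,1,1).

Reading off H_k = ker ∂_k / im ∂_{k+1}:

  H_0: rank C_0 − rank ∂_1 = 5 − 4 = 1, and the invariant factors of ∂_1 are all 1, so H_0 ≅ Z.
  H_1: rank ker ∂_1 − rank ∂_2 = (5 − 4) − 0 = 1, and there is no ∂_2, so H_1 ≅ Z.

(K is a triangulation of the circle S^1.)

Hence the Betti numbers are b_0 = 1, b_1 = 1.

b_0 = 1, b_1 = 1.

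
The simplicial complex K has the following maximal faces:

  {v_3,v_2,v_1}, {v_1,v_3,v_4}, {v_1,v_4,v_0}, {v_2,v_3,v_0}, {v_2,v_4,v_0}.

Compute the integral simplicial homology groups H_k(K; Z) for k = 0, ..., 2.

Order the vertices as v_0 < v_1 < v_2 < v_3 < v_4. Listing each simplex with vertices in this order, K has dimension 2 with simplices:

  0-simplices (5): [v_0], [v_1], [v_2], [v_3], [v_4]
  1-simplices (10): [v_0,v_1], [v_0,v_2], [v_0,v_3], [v_0,v_4], [v_1,v_2], [v_1,v_3], [v_1,v_4], [v_2,v_3], [v_2,v_4], [v_3,v_4]
  2-simplices (5): [v_0,v_1,v_4], [v_0,v_2,v_3], [v_0,v_2,v_4], [v_1,v_2,v_3], [v_1,v_3,v_4]

giving chain groups C_0 ≅ Z^5, C_1 ≅ Z^10, C_2 ≅ Z^5.

∂_1: C_1 → C_0 sends each edge [p,q] (with p < q) to q − p.
The resulting 5×10 matrix has rank 4, and its Smith normal form has invariant factors (1,1,1,1).

The boundary map ∂_2: C_2 → C_1 maps a triangle to the signed sum of its edges. For instance
  ∂[v_0,v_1,v_4] = [v_1,v_4] − [v_0,v_4] + [v_0,v_1],
  ∂[v_0,v_2,v_3] = [v_2,v_3] − [v_0,v_3] + [v_0,v_2].
The resulting 10×5 matrix has rank 5, and its Smith normal form has invariant factors (1,1,1,1,1).

From H_k ≅ ker(∂_k) / im(∂_{k+1}) we obtain:

  H_0: rank C_0 − rank ∂_1 = 5 − 4 = 1, and the invariant factors of ∂_1 are all 1, so H_0 = Z.
  H_1: rank ker ∂_1 − rank ∂_2 = (10 − 4) − 5 = 1, and the invariant factors of ∂_2 are all 1, so H_1 = Z.
  H_2: rank ker ∂_2 − rank ∂_3 = (5 − 5) − 0 = 0, and there is no ∂_3, so H_2 = 0.

As a check, the Euler characteristic is 5 − 10 + 5 = 0, which agrees with 1 − 1 + 0 = 0.
(K is a triangulation of the Möbius band.)

H_0 ≅ Z,  H_1 ≅ Z,  H_2 = 0.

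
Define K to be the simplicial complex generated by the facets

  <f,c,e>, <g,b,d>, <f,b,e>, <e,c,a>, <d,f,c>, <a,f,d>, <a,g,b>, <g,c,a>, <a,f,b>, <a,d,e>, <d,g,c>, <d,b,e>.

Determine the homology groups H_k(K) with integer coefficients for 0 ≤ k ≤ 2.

Fix the vertex order a < b < c < d < e < f < g and write every simplex with vertices in increasing order. Then dim K = 2 and the simplices of K are:

  0-simplices (7): a, b, c, d, e, f, g
  1-simplices (18): ab, ac, ad, ae, af, ag, bd, be, bf, bg, cd, ce, cf, cg, de, df, dg, ef
  2-simplices (12): abf, abg, ace, acg, ade, adf, bde, bdg, bef, cdf, cdg, cef

so the chain groups are C_0 ≅ Z^7, C_1 ≅ Z^18, C_2 ≅ Z^12.

∂_1: C_1 → C_0 maps an edge to its endpoints' difference, ∂[p,q] = q − p.
The 7×18 boundary matrix has rank 6 and Smith normal form diag(1,1,1,1,1,1).

∂_2: C_2 → C_1 maps a triangle to the signed sum of its edges. For instance
  ∂acg = cg − ag + ac,
  ∂bde = de − be + bd.
As a 18×12 matrix over Z this has rank 12, with invariant factors (1,1,1,1,1,1,1,1,1,1,1,2).

Reading off H_k = ker ∂_k / im ∂_{k+1}:

  H_0: rank C_0 − rank ∂_1 = 7 − 6 = 1, and the invariant factors of ∂_1 are all 1, so H_0 = Z.
  H_1: rank ker ∂_1 − rank ∂_2 = (18 − 6) − 12 = 0, and ∂_2 has invariant factor 2 > 1, so H_1 = Z/2Z.
  H_2: rank ker ∂_2 − rank ∂_3 = (12 − 12) − 0 = 0, and there is no ∂_3, so H_2 = 0.

As a check, the Euler characteristic is 7 − 18 + 12 = 1, which agrees with 1 − 0 + 0 = 1.

H_0 = Z,  H_1 = Z/2Z,  H_2 = 0.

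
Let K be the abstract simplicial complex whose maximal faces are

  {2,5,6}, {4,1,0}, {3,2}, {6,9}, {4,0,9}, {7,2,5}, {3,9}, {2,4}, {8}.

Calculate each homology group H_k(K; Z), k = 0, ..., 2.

H_0 ≅ Z^2,  H_1 ≅ Z^2,  H_2 = 0.

We work with the vertex ordering 0 < 1 < 2 < 3 < 4 < 5 < 6 < 7 < 8 < 9. The simplices of K, each written with vertices in increasing order, are:

  0-simplices (10): [0], [1], [2], [3], [4], [5], [6], [7], [8], [9]
  1-simplices (14): [0,1], [0,4], [0,9], [1,4], [2,3], [2,4], [2,5], [2,6], [2,7], [3,9], [4,9], [5,6], [5,7], [6,9]
  2-simplices (4): [0,1,4], [0,4,9], [2,5,6], [2,5,7]

so the chain groups are C_0 ≅ Z^10, C_1 ≅ Z^14, C_2 ≅ Z^4.

Boundary ∂_1: C_1 → C_0 is given by ∂[p,q] = [q] − [p].
As a 10×14 matrix over Z this has rank 8, with invariant factors (1,1,1,1,1,1,1,1).

The boundary map ∂_2: C_2 → C_1 maps a triangle to the signed sum of its edges. For instance
  ∂[0,1,4] = [1,4] − [0,4] + [0,1],
  ∂[0,4,9] = [4,9] − [0,9] + [0,4].
The 14×4 boundary matrix has rank 4 and Smith normal form diag(1,1,1,1).

Computing H_k = (kernel of ∂_k) / (image of ∂_{k+1}):

  H_0: rank C_0 − rank ∂_1 = 10 − 8 = 2, and the invariant factors of ∂_1 are all 1, so H_0 ≅ Z^2.
  H_1: rank ker ∂_1 − rank ∂_2 = (14 − 8) − 4 = 2, and the invariant factors of ∂_2 are all 1, so H_1 ≅ Z^2.
  H_2: rank ker ∂_2 − rank ∂_3 = (4 − 4) − 0 = 0, and there is no ∂_3, so H_2 ≅ 0.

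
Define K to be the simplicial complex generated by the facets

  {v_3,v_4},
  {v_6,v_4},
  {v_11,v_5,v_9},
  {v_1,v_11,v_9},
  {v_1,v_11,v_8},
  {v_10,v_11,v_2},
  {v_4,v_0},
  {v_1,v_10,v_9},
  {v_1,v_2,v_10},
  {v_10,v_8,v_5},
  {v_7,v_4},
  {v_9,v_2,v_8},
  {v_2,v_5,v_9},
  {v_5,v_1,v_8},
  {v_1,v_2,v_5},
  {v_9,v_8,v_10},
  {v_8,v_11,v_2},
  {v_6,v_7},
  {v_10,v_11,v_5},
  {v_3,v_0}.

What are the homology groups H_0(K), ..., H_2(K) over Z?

H_0 = Z^2,  H_1 = Z^4,  H_2 = Z.

We work with the vertex ordering v_0 < v_1 < v_2 < v_3 < v_4 < v_5 < v_6 < v_7 < v_8 < v_9 < v_10 < v_11. The simplices of K, each written with vertices in increasing order, are:

  0-simplices (12): [v_0], [v_1], [v_2], [v_3], [v_4], [v_5], [v_6], [v_7], [v_8], [v_9], [v_10], [v_11]
  1-simplices (27): (27 of them)
  2-simplices (14): (14 of them)

Hence C_0 ≅ Z^12, C_1 ≅ Z^27, C_2 ≅ Z^14.

∂_1: C_1 → C_0 is given by ∂[p,q] = [q] − [p]. For instance
  ∂[v_8,v_9] = [v_9] − [v_8].
The resulting 12×27 matrix has rank 10, and its Smith normal form has invariant factors (1,1,1,1,1,1,1,1,1,1).

Boundary ∂_2: C_2 → C_1 maps a triangle to the signed sum of its edges. For instance
  ∂[v_1,v_5,v_8] = [v_5,v_8] − [v_1,v_8] + [v_1,v_5],
  ∂[v_1,v_2,v_5] = [v_2,v_5] − [v_1,v_5] + [v_1,v_2].
The 27×14 boundary matrix has rank 13 and Smith normal form diag(1,1,1,1,1,1,1,1,1,1,1,1,1).

Computing H_k = (kernel of ∂_k) / (image of ∂_{k+1}):

  H_0: rank C_0 − rank ∂_1 = 12 − 10 = 2, and the invariant factors of ∂_1 are all 1, so H_0 = Z^2.
  H_1: rank ker ∂_1 − rank ∂_2 = (27 − 10) − 13 = 4, and the invariant factors of ∂_2 are all 1, so H_1 = Z^4.
  H_2: rank ker ∂_2 − rank ∂_3 = (14 − 13) − 0 = 1, and there is no ∂_3, so H_2 = Z.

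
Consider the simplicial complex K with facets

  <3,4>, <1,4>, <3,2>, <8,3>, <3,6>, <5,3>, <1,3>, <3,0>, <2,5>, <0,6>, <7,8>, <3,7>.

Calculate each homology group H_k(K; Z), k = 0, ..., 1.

H_0 ≅ Z,  H_1 ≅ Z^4.

K has 9 vertices, 12 edges.
rank ∂_0 = 0, rank ∂_1 = 8 ⇒ b_0 = 9 − 0 − 8 = 1; all invariant factors of ∂_1 are 1 so no torsion. So H_0 = Z.
rank ∂_1 = 8, rank ∂_2 = 0 ⇒ b_1 = 12 − 8 − 0 = 4. So H_1 = Z^4.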